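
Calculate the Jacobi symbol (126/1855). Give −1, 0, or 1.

Pull out 2: since 1855 ≡ 7 (mod 8), (2/1855) = +1.
Reciprocity: 63 ≡ 3 and 1855 ≡ 3 (mod 4), so (63/1855) = −(1855/63).
Reduce top mod 63: now compute (28/63).
Pull out 2^2: since 63 ≡ 7 (mod 8), (2/63) = +1, so (2/63)^2 = +1.
Reciprocity: 7 ≡ 3 and 63 ≡ 3 (mod 4), so (7/63) = −(63/7).
Reduce top mod 7: now compute (0/7).
Top reduces to 0: gcd > 1, so the symbol is 0.

0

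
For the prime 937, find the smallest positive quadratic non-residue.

(2/937) = +1, so 2 is a residue.
(3/937) = +1, so 3 is a residue.
(4/937) = +1, so 4 is a residue.
(5/937) = −1, so 5 is the smallest positive non-residue mod 937.

5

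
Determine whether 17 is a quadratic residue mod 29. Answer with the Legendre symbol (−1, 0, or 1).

Euler's criterion: (17/29) ≡ 17^14 (mod 29).
17^2 ≡ 28 (mod 29)
17^4 ≡ 1 (mod 29)
17^8 ≡ 1 (mod 29)
17^14 = 17^(8+4+2) ≡ 28 (mod 29).
Result is 28 ≡ −1, so (17/29) = −1.

-1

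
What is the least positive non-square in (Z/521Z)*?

(2/521) = +1, so 2 is a residue.
(3/521) = −1, so 3 is the smallest positive non-residue mod 521.

3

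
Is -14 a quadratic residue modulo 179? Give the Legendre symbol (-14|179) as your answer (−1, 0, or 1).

-1

First reduce: -14 ≡ 165 (mod 179).
Reciprocity: 165 ≡ 1 and 179 ≡ 3 (mod 4), so (165/179) = +(179/165).
Reduce top mod 165: now compute (14/165).
Pull out 2: since 165 ≡ 5 (mod 8), (2/165) = -1.
Reciprocity: 7 ≡ 3 and 165 ≡ 1 (mod 4), so (7/165) = +(165/7).
Reduce top mod 7: now compute (4/7).
Pull out 2^2: since 7 ≡ 7 (mod 8), (2/7) = +1, so (2/7)^2 = +1.
Reached (1/7) = 1. Collecting the sign flips along the way, the symbol is -1.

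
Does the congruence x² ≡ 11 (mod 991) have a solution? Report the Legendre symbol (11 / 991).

Reciprocity: 11 ≡ 3 and 991 ≡ 3 (mod 4), so (11/991) = −(991/11).
Reduce top mod 11: now compute (1/11).
Reached (1/11) = 1. Collecting the sign flips along the way, the symbol is -1.

-1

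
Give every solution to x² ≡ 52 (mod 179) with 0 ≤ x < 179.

Since 179 ≡ 3 (mod 4), a square root of 52 is 52^((179+1)/4) = 52^45 mod 179.
Repeated squaring: 52^2≡19, 52^4≡3, 52^8≡9, 52^16≡81, 52^32≡117 (mod 179).
52^45 = 52^(32+8+4+1) ≡ 125 (mod 179).
Check: 125² = 15625 ≡ 52 (mod 179). The two roots are 54 and 125.

54, 125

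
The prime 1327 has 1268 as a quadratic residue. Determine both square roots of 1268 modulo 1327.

150, 1177

Since 1327 ≡ 3 (mod 4), a square root of 1268 is 1268^((1327+1)/4) = 1268^332 mod 1327.
Repeated squaring: 1268^2≡827, 1268^4≡524, 1268^8≡1214, 1268^16≡826, 1268^32≡198, 1268^64≡721, 1268^128≡984, 1268^256≡873 (mod 1327).
1268^332 = 1268^(256+64+8+4) ≡ 1177 (mod 1327).
Check: 1177² = 1385329 ≡ 1268 (mod 1327). The two roots are 150 and 1177.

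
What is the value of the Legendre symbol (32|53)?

-1

Pull out 2^5: since 53 ≡ 5 (mod 8), (2/53) = -1, so (2/53)^5 = -1.
Reached (1/53) = 1. Collecting the sign flips along the way, the symbol is -1.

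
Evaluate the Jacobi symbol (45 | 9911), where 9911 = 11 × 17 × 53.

1

Reciprocity: 45 ≡ 1 and 9911 ≡ 3 (mod 4), so (45/9911) = +(9911/45).
Reduce top mod 45: now compute (11/45).
Reciprocity: 11 ≡ 3 and 45 ≡ 1 (mod 4), so (11/45) = +(45/11).
Reduce top mod 11: now compute (1/11).
Reached (1/11) = 1. Collecting the sign flips along the way, the symbol is +1.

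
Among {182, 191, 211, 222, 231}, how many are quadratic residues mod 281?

(182/281) = -1 → non-residue.
(191/281) = +1 → QR.
(211/281) = +1 → QR.
(222/281) = +1 → QR.
(231/281) = +1 → QR.
Total quadratic residues among the 5: 4.

4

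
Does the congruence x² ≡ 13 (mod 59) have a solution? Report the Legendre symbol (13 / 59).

-1

Reciprocity: 13 ≡ 1 and 59 ≡ 3 (mod 4), so (13/59) = +(59/13).
Reduce top mod 13: now compute (7/13).
Reciprocity: 7 ≡ 3 and 13 ≡ 1 (mod 4), so (7/13) = +(13/7).
Reduce top mod 7: now compute (6/7).
Pull out 2: since 7 ≡ 7 (mod 8), (2/7) = +1.
Reciprocity: 3 ≡ 3 and 7 ≡ 3 (mod 4), so (3/7) = −(7/3).
Reduce top mod 3: now compute (1/3).
Reached (1/3) = 1. Collecting the sign flips along the way, the symbol is -1.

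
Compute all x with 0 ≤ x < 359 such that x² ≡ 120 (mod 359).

Since 359 ≡ 3 (mod 4), a square root of 120 is 120^((359+1)/4) = 120^90 mod 359.
Repeated squaring: 120^2≡40, 120^4≡164, 120^8≡330, 120^16≡123, 120^32≡51, 120^64≡88 (mod 359).
120^90 = 120^(64+16+8+2) ≡ 185 (mod 359).
Check: 185² = 34225 ≡ 120 (mod 359). The two roots are 174 and 185.

174, 185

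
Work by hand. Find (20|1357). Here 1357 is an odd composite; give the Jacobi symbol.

Pull out 2^2: since 1357 ≡ 5 (mod 8), (2/1357) = -1, so (2/1357)^2 = +1.
Reciprocity: 5 ≡ 1 and 1357 ≡ 1 (mod 4), so (5/1357) = +(1357/5).
Reduce top mod 5: now compute (2/5).
Pull out 2: since 5 ≡ 5 (mod 8), (2/5) = -1.
Reached (1/5) = 1. Collecting the sign flips along the way, the symbol is -1.

-1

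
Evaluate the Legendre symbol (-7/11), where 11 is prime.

1

First reduce: -7 ≡ 4 (mod 11).
Pull out 2^2: since 11 ≡ 3 (mod 8), (2/11) = -1, so (2/11)^2 = +1.
Reached (1/11) = 1. Collecting the sign flips along the way, the symbol is +1.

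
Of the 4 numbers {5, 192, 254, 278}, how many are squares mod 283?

1

(5/283) = -1 → non-residue.
(192/283) = -1 → non-residue.
(254/283) = -1 → non-residue.
(278/283) = +1 → QR.
Total quadratic residues among the 4: 1.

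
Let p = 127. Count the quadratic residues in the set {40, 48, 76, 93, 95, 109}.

1

(40/127) = -1 → non-residue.
(48/127) = -1 → non-residue.
(76/127) = +1 → QR.
(93/127) = -1 → non-residue.
(95/127) = -1 → non-residue.
(109/127) = -1 → non-residue.
Total quadratic residues among the 6: 1.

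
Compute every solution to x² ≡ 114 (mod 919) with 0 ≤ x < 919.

Since 919 ≡ 3 (mod 4), a square root of 114 is 114^((919+1)/4) = 114^230 mod 919.
Repeated squaring: 114^2≡130, 114^4≡358, 114^8≡423, 114^16≡643, 114^32≡818, 114^64≡92, 114^128≡193 (mod 919).
114^230 = 114^(128+64+32+4+2) ≡ 501 (mod 919).
Check: 501² = 251001 ≡ 114 (mod 919). The two roots are 418 and 501.

418, 501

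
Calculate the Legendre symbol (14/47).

1

Euler's criterion: (14/47) ≡ 14^23 (mod 47).
14^2 ≡ 8 (mod 47)
14^4 ≡ 17 (mod 47)
14^8 ≡ 7 (mod 47)
14^16 ≡ 2 (mod 47)
14^23 = 14^(16+4+2+1) ≡ 1 (mod 47).
Result is 1, so (14/47) = 1.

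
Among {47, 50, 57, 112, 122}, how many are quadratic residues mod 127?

3

(47/127) = +1 → QR.
(50/127) = +1 → QR.
(57/127) = -1 → non-residue.
(112/127) = -1 → non-residue.
(122/127) = +1 → QR.
Total quadratic residues among the 5: 3.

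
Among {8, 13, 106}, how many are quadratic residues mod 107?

(8/107) = -1 → non-residue.
(13/107) = +1 → QR.
(106/107) = -1 → non-residue.
Total quadratic residues among the 3: 1.

1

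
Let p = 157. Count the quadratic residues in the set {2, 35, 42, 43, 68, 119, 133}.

(2/157) = -1 → non-residue.
(35/157) = +1 → QR.
(42/157) = +1 → QR.
(43/157) = -1 → non-residue.
(68/157) = +1 → QR.
(119/157) = -1 → non-residue.
(133/157) = -1 → non-residue.
Total quadratic residues among the 7: 3.

3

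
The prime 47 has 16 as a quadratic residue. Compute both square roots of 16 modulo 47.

Since 47 ≡ 3 (mod 4), a square root of 16 is 16^((47+1)/4) = 16^12 mod 47.
Repeated squaring: 16^2≡21, 16^4≡18, 16^8≡42 (mod 47).
16^12 = 16^(8+4) ≡ 4 (mod 47).
Check: 4² = 16 ≡ 16 (mod 47). The two roots are 4 and 43.

4, 43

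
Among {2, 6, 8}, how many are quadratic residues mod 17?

(2/17) = +1 → QR.
(6/17) = -1 → non-residue.
(8/17) = +1 → QR.
Total quadratic residues among the 3: 2.

2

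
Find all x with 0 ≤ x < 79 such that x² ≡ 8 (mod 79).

18, 61

Since 79 ≡ 3 (mod 4), a square root of 8 is 8^((79+1)/4) = 8^20 mod 79.
Repeated squaring: 8^2≡64, 8^4≡67, 8^8≡65, 8^16≡38 (mod 79).
8^20 = 8^(16+4) ≡ 18 (mod 79).
Check: 18² = 324 ≡ 8 (mod 79). The two roots are 18 and 61.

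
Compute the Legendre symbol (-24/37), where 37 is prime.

-1

Euler's criterion: (-24/37) ≡ 13^18 (mod 37).
13^2 ≡ 21 (mod 37)
13^4 ≡ 34 (mod 37)
13^8 ≡ 9 (mod 37)
13^16 ≡ 7 (mod 37)
13^18 = 13^(16+2) ≡ 36 (mod 37).
Result is 36 ≡ −1, so (-24/37) = −1.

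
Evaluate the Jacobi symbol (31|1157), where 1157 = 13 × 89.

Reciprocity: 31 ≡ 3 and 1157 ≡ 1 (mod 4), so (31/1157) = +(1157/31).
Reduce top mod 31: now compute (10/31).
Pull out 2: since 31 ≡ 7 (mod 8), (2/31) = +1.
Reciprocity: 5 ≡ 1 and 31 ≡ 3 (mod 4), so (5/31) = +(31/5).
Reduce top mod 5: now compute (1/5).
Reached (1/5) = 1. Collecting the sign flips along the way, the symbol is +1.

1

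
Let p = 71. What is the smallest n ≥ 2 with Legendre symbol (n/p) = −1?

7

(2/71) = +1, so 2 is a residue.
(3/71) = +1, so 3 is a residue.
(4/71) = +1, so 4 is a residue.
(5/71) = +1, so 5 is a residue.
(6/71) = +1, so 6 is a residue.
(7/71) = −1, so 7 is the smallest positive non-residue mod 71.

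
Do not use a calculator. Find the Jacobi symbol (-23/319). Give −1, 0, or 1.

-1

First reduce: -23 ≡ 296 (mod 319).
Pull out 2^3: since 319 ≡ 7 (mod 8), (2/319) = +1, so (2/319)^3 = +1.
Reciprocity: 37 ≡ 1 and 319 ≡ 3 (mod 4), so (37/319) = +(319/37).
Reduce top mod 37: now compute (23/37).
Reciprocity: 23 ≡ 3 and 37 ≡ 1 (mod 4), so (23/37) = +(37/23).
Reduce top mod 23: now compute (14/23).
Pull out 2: since 23 ≡ 7 (mod 8), (2/23) = +1.
Reciprocity: 7 ≡ 3 and 23 ≡ 3 (mod 4), so (7/23) = −(23/7).
Reduce top mod 7: now compute (2/7).
Pull out 2: since 7 ≡ 7 (mod 8), (2/7) = +1.
Reached (1/7) = 1. Collecting the sign flips along the way, the symbol is -1.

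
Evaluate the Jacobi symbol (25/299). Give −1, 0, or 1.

Reciprocity: 25 ≡ 1 and 299 ≡ 3 (mod 4), so (25/299) = +(299/25).
Reduce top mod 25: now compute (24/25).
Pull out 2^3: since 25 ≡ 1 (mod 8), (2/25) = +1, so (2/25)^3 = +1.
Reciprocity: 3 ≡ 3 and 25 ≡ 1 (mod 4), so (3/25) = +(25/3).
Reduce top mod 3: now compute (1/3).
Reached (1/3) = 1. Collecting the sign flips along the way, the symbol is +1.

1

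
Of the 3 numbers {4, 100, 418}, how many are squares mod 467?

(4/467) = +1 → QR.
(100/467) = +1 → QR.
(418/467) = -1 → non-residue.
Total quadratic residues among the 3: 2.

2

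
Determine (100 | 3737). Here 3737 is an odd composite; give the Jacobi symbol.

1

Pull out 2^2: since 3737 ≡ 1 (mod 8), (2/3737) = +1, so (2/3737)^2 = +1.
Reciprocity: 25 ≡ 1 and 3737 ≡ 1 (mod 4), so (25/3737) = +(3737/25).
Reduce top mod 25: now compute (12/25).
Pull out 2^2: since 25 ≡ 1 (mod 8), (2/25) = +1, so (2/25)^2 = +1.
Reciprocity: 3 ≡ 3 and 25 ≡ 1 (mod 4), so (3/25) = +(25/3).
Reduce top mod 3: now compute (1/3).
Reached (1/3) = 1. Collecting the sign flips along the way, the symbol is +1.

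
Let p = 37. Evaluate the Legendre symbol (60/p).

-1

First reduce: 60 ≡ 23 (mod 37).
Reciprocity: 23 ≡ 3 and 37 ≡ 1 (mod 4), so (23/37) = +(37/23).
Reduce top mod 23: now compute (14/23).
Pull out 2: since 23 ≡ 7 (mod 8), (2/23) = +1.
Reciprocity: 7 ≡ 3 and 23 ≡ 3 (mod 4), so (7/23) = −(23/7).
Reduce top mod 7: now compute (2/7).
Pull out 2: since 7 ≡ 7 (mod 8), (2/7) = +1.
Reached (1/7) = 1. Collecting the sign flips along the way, the symbol is -1.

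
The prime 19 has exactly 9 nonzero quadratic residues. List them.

Square k = 1,…,9 (k and 19−k give the same square):
1²=1, 2²=4, 3²=9, 4²=16, 5²≡6, 6²≡17, 7²≡11, 8²≡7, 9²≡5 (mod 19).
So the quadratic residues mod 19 are {1, 4, 5, 6, 7, 9, 11, 16, 17}.

1, 4, 5, 6, 7, 9, 11, 16, 17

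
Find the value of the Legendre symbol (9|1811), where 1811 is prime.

1

Reciprocity: 9 ≡ 1 and 1811 ≡ 3 (mod 4), so (9/1811) = +(1811/9).
Reduce top mod 9: now compute (2/9).
Pull out 2: since 9 ≡ 1 (mod 8), (2/9) = +1.
Reached (1/9) = 1. Collecting the sign flips along the way, the symbol is +1.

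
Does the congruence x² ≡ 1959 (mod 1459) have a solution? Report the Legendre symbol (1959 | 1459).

1

First reduce: 1959 ≡ 500 (mod 1459).
Pull out 2^2: since 1459 ≡ 3 (mod 8), (2/1459) = -1, so (2/1459)^2 = +1.
Reciprocity: 125 ≡ 1 and 1459 ≡ 3 (mod 4), so (125/1459) = +(1459/125).
Reduce top mod 125: now compute (84/125).
Pull out 2^2: since 125 ≡ 5 (mod 8), (2/125) = -1, so (2/125)^2 = +1.
Reciprocity: 21 ≡ 1 and 125 ≡ 1 (mod 4), so (21/125) = +(125/21).
Reduce top mod 21: now compute (20/21).
Pull out 2^2: since 21 ≡ 5 (mod 8), (2/21) = -1, so (2/21)^2 = +1.
Reciprocity: 5 ≡ 1 and 21 ≡ 1 (mod 4), so (5/21) = +(21/5).
Reduce top mod 5: now compute (1/5).
Reached (1/5) = 1. Collecting the sign flips along the way, the symbol is +1.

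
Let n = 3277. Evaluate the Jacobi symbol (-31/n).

First reduce: -31 ≡ 3246 (mod 3277).
Pull out 2: since 3277 ≡ 5 (mod 8), (2/3277) = -1.
Reciprocity: 1623 ≡ 3 and 3277 ≡ 1 (mod 4), so (1623/3277) = +(3277/1623).
Reduce top mod 1623: now compute (31/1623).
Reciprocity: 31 ≡ 3 and 1623 ≡ 3 (mod 4), so (31/1623) = −(1623/31).
Reduce top mod 31: now compute (11/31).
Reciprocity: 11 ≡ 3 and 31 ≡ 3 (mod 4), so (11/31) = −(31/11).
Reduce top mod 11: now compute (9/11).
Reciprocity: 9 ≡ 1 and 11 ≡ 3 (mod 4), so (9/11) = +(11/9).
Reduce top mod 9: now compute (2/9).
Pull out 2: since 9 ≡ 1 (mod 8), (2/9) = +1.
Reached (1/9) = 1. Collecting the sign flips along the way, the symbol is -1.

-1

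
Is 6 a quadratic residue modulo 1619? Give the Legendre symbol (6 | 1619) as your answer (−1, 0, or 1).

Pull out 2: since 1619 ≡ 3 (mod 8), (2/1619) = -1.
Reciprocity: 3 ≡ 3 and 1619 ≡ 3 (mod 4), so (3/1619) = −(1619/3).
Reduce top mod 3: now compute (2/3).
Pull out 2: since 3 ≡ 3 (mod 8), (2/3) = -1.
Reached (1/3) = 1. Collecting the sign flips along the way, the symbol is -1.

-1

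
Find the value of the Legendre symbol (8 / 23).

Pull out 2^3: since 23 ≡ 7 (mod 8), (2/23) = +1, so (2/23)^3 = +1.
Reached (1/23) = 1. Collecting the sign flips along the way, the symbol is +1.

1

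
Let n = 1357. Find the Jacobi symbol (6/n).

-1

Pull out 2: since 1357 ≡ 5 (mod 8), (2/1357) = -1.
Reciprocity: 3 ≡ 3 and 1357 ≡ 1 (mod 4), so (3/1357) = +(1357/3).
Reduce top mod 3: now compute (1/3).
Reached (1/3) = 1. Collecting the sign flips along the way, the symbol is -1.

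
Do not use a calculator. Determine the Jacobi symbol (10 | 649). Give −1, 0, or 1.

1

Pull out 2: since 649 ≡ 1 (mod 8), (2/649) = +1.
Reciprocity: 5 ≡ 1 and 649 ≡ 1 (mod 4), so (5/649) = +(649/5).
Reduce top mod 5: now compute (4/5).
Pull out 2^2: since 5 ≡ 5 (mod 8), (2/5) = -1, so (2/5)^2 = +1.
Reached (1/5) = 1. Collecting the sign flips along the way, the symbol is +1.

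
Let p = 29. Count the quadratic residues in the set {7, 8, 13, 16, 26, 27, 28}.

4

(7/29) = +1 → QR.
(8/29) = -1 → non-residue.
(13/29) = +1 → QR.
(16/29) = +1 → QR.
(26/29) = -1 → non-residue.
(27/29) = -1 → non-residue.
(28/29) = +1 → QR.
Total quadratic residues among the 7: 4.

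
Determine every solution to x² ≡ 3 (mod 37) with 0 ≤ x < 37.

37 ≡ 1 (mod 4), so we find a root by search.
Trying successive values, 15² = 225 ≡ 3 (mod 37). The other root is 37 − 15 = 22.

15, 22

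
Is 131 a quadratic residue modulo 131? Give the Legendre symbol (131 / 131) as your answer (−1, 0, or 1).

First reduce: 131 ≡ 0 (mod 131).
Top reduces to 0: gcd > 1, so the symbol is 0.

0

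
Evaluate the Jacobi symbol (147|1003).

Reciprocity: 147 ≡ 3 and 1003 ≡ 3 (mod 4), so (147/1003) = −(1003/147).
Reduce top mod 147: now compute (121/147).
Reciprocity: 121 ≡ 1 and 147 ≡ 3 (mod 4), so (121/147) = +(147/121).
Reduce top mod 121: now compute (26/121).
Pull out 2: since 121 ≡ 1 (mod 8), (2/121) = +1.
Reciprocity: 13 ≡ 1 and 121 ≡ 1 (mod 4), so (13/121) = +(121/13).
Reduce top mod 13: now compute (4/13).
Pull out 2^2: since 13 ≡ 5 (mod 8), (2/13) = -1, so (2/13)^2 = +1.
Reached (1/13) = 1. Collecting the sign flips along the way, the symbol is -1.

-1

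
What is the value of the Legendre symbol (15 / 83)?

-1

Euler's criterion: (15/83) ≡ 15^41 (mod 83).
15^2 ≡ 59 (mod 83)
15^4 ≡ 78 (mod 83)
15^8 ≡ 25 (mod 83)
15^16 ≡ 44 (mod 83)
15^32 ≡ 27 (mod 83)
15^41 = 15^(32+8+1) ≡ 82 (mod 83).
Result is 82 ≡ −1, so (15/83) = −1.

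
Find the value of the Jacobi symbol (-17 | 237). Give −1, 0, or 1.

1

First reduce: -17 ≡ 220 (mod 237).
Pull out 2^2: since 237 ≡ 5 (mod 8), (2/237) = -1, so (2/237)^2 = +1.
Reciprocity: 55 ≡ 3 and 237 ≡ 1 (mod 4), so (55/237) = +(237/55).
Reduce top mod 55: now compute (17/55).
Reciprocity: 17 ≡ 1 and 55 ≡ 3 (mod 4), so (17/55) = +(55/17).
Reduce top mod 17: now compute (4/17).
Pull out 2^2: since 17 ≡ 1 (mod 8), (2/17) = +1, so (2/17)^2 = +1.
Reached (1/17) = 1. Collecting the sign flips along the way, the symbol is +1.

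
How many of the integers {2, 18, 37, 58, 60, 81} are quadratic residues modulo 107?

2

(2/107) = -1 → non-residue.
(18/107) = -1 → non-residue.
(37/107) = +1 → QR.
(58/107) = -1 → non-residue.
(60/107) = -1 → non-residue.
(81/107) = +1 → QR.
Total quadratic residues among the 6: 2.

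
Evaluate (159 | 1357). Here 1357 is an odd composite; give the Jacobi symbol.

Reciprocity: 159 ≡ 3 and 1357 ≡ 1 (mod 4), so (159/1357) = +(1357/159).
Reduce top mod 159: now compute (85/159).
Reciprocity: 85 ≡ 1 and 159 ≡ 3 (mod 4), so (85/159) = +(159/85).
Reduce top mod 85: now compute (74/85).
Pull out 2: since 85 ≡ 5 (mod 8), (2/85) = -1.
Reciprocity: 37 ≡ 1 and 85 ≡ 1 (mod 4), so (37/85) = +(85/37).
Reduce top mod 37: now compute (11/37).
Reciprocity: 11 ≡ 3 and 37 ≡ 1 (mod 4), so (11/37) = +(37/11).
Reduce top mod 11: now compute (4/11).
Pull out 2^2: since 11 ≡ 3 (mod 8), (2/11) = -1, so (2/11)^2 = +1.
Reached (1/11) = 1. Collecting the sign flips along the way, the symbol is -1.

-1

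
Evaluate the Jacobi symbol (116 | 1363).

0

Pull out 2^2: since 1363 ≡ 3 (mod 8), (2/1363) = -1, so (2/1363)^2 = +1.
Reciprocity: 29 ≡ 1 and 1363 ≡ 3 (mod 4), so (29/1363) = +(1363/29).
Reduce top mod 29: now compute (0/29).
Top reduces to 0: gcd > 1, so the symbol is 0.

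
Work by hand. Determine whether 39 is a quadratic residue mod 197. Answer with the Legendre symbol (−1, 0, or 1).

1

Reciprocity: 39 ≡ 3 and 197 ≡ 1 (mod 4), so (39/197) = +(197/39).
Reduce top mod 39: now compute (2/39).
Pull out 2: since 39 ≡ 7 (mod 8), (2/39) = +1.
Reached (1/39) = 1. Collecting the sign flips along the way, the symbol is +1.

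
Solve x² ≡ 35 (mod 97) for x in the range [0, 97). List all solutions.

36, 61

97 ≡ 1 (mod 4), so we find a root by search.
Trying successive values, 36² = 1296 ≡ 35 (mod 97). The other root is 97 − 36 = 61.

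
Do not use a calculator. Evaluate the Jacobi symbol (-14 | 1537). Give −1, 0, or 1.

1

First reduce: -14 ≡ 1523 (mod 1537).
Reciprocity: 1523 ≡ 3 and 1537 ≡ 1 (mod 4), so (1523/1537) = +(1537/1523).
Reduce top mod 1523: now compute (14/1523).
Pull out 2: since 1523 ≡ 3 (mod 8), (2/1523) = -1.
Reciprocity: 7 ≡ 3 and 1523 ≡ 3 (mod 4), so (7/1523) = −(1523/7).
Reduce top mod 7: now compute (4/7).
Pull out 2^2: since 7 ≡ 7 (mod 8), (2/7) = +1, so (2/7)^2 = +1.
Reached (1/7) = 1. Collecting the sign flips along the way, the symbol is +1.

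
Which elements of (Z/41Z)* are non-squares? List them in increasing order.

Square k = 1,…,20 (k and 41−k give the same square):
1²=1, 2²=4, 3²=9, 4²=16, 5²=25, 6²=36, 7²≡8, 8²≡23, 9²≡40, 10²≡18, 11²≡39, 12²≡21, 13²≡5, 14²≡32, 15²≡20, 16²≡10, 17²≡2, 18²≡37, 19²≡33, 20²≡31 (mod 41).
The residues are {1, 2, 4, 5, 8, 9, 10, 16, 18, 20, 21, 23, 25, 31, 32, 33, 36, 37, 39, 40}; the non-residues are the remaining 20 nonzero classes.

3, 6, 7, 11, 12, 13, 14, 15, 17, 19, 22, 24, 26, 27, 28, 29, 30, 34, 35, 38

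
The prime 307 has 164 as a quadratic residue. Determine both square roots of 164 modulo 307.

Since 307 ≡ 3 (mod 4), a square root of 164 is 164^((307+1)/4) = 164^77 mod 307.
Repeated squaring: 164^2≡187, 164^4≡278, 164^8≡227, 164^16≡260, 164^32≡60, 164^64≡223 (mod 307).
164^77 = 164^(64+8+4+1) ≡ 222 (mod 307).
Check: 222² = 49284 ≡ 164 (mod 307). The two roots are 85 and 222.

85, 222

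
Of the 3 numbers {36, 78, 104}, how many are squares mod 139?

2

(36/139) = +1 → QR.
(78/139) = +1 → QR.
(104/139) = -1 → non-residue.
Total quadratic residues among the 3: 2.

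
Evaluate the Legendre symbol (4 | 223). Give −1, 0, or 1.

1

Euler's criterion: (4/223) ≡ 4^111 (mod 223).
4^2 ≡ 16 (mod 223)
4^4 ≡ 33 (mod 223)
4^8 ≡ 197 (mod 223)
4^16 ≡ 7 (mod 223)
4^32 ≡ 49 (mod 223)
4^64 ≡ 171 (mod 223)
4^111 = 4^(64+32+8+4+2+1) ≡ 1 (mod 223).
Result is 1, so (4/223) = 1.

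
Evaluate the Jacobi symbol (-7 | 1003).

First reduce: -7 ≡ 996 (mod 1003).
Pull out 2^2: since 1003 ≡ 3 (mod 8), (2/1003) = -1, so (2/1003)^2 = +1.
Reciprocity: 249 ≡ 1 and 1003 ≡ 3 (mod 4), so (249/1003) = +(1003/249).
Reduce top mod 249: now compute (7/249).
Reciprocity: 7 ≡ 3 and 249 ≡ 1 (mod 4), so (7/249) = +(249/7).
Reduce top mod 7: now compute (4/7).
Pull out 2^2: since 7 ≡ 7 (mod 8), (2/7) = +1, so (2/7)^2 = +1.
Reached (1/7) = 1. Collecting the sign flips along the way, the symbol is +1.

1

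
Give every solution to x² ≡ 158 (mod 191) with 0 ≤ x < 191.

Since 191 ≡ 3 (mod 4), a square root of 158 is 158^((191+1)/4) = 158^48 mod 191.
Repeated squaring: 158^2≡134, 158^4≡2, 158^8≡4, 158^16≡16, 158^32≡65 (mod 191).
158^48 = 158^(32+16) ≡ 85 (mod 191).
Check: 85² = 7225 ≡ 158 (mod 191). The two roots are 85 and 106.

85, 106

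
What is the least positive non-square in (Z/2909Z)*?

(2/2909) = −1, so 2 is the smallest positive non-residue mod 2909.

2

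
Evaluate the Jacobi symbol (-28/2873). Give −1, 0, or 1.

First reduce: -28 ≡ 2845 (mod 2873).
Reciprocity: 2845 ≡ 1 and 2873 ≡ 1 (mod 4), so (2845/2873) = +(2873/2845).
Reduce top mod 2845: now compute (28/2845).
Pull out 2^2: since 2845 ≡ 5 (mod 8), (2/2845) = -1, so (2/2845)^2 = +1.
Reciprocity: 7 ≡ 3 and 2845 ≡ 1 (mod 4), so (7/2845) = +(2845/7).
Reduce top mod 7: now compute (3/7).
Reciprocity: 3 ≡ 3 and 7 ≡ 3 (mod 4), so (3/7) = −(7/3).
Reduce top mod 3: now compute (1/3).
Reached (1/3) = 1. Collecting the sign flips along the way, the symbol is -1.

-1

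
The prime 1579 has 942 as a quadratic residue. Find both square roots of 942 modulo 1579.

Since 1579 ≡ 3 (mod 4), a square root of 942 is 942^((1579+1)/4) = 942^395 mod 1579.
Repeated squaring: 942^2≡1545, 942^4≡1156, 942^8≡502, 942^16≡943, 942^32≡272, 942^64≡1350, 942^128≡334, 942^256≡1026 (mod 1579).
942^395 = 942^(256+128+8+2+1) ≡ 624 (mod 1579).
Check: 624² = 389376 ≡ 942 (mod 1579). The two roots are 624 and 955.

624, 955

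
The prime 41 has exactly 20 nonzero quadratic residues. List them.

1 2 4 5 8 9 10 16 18 20 21 23 25 31 32 33 36 37 39 40

Square k = 1,…,20 (k and 41−k give the same square):
1²=1, 2²=4, 3²=9, 4²=16, 5²=25, 6²=36, 7²≡8, 8²≡23, 9²≡40, 10²≡18, 11²≡39, 12²≡21, 13²≡5, 14²≡32, 15²≡20, 16²≡10, 17²≡2, 18²≡37, 19²≡33, 20²≡31 (mod 41).
So the quadratic residues mod 41 are {1, 2, 4, 5, 8, 9, 10, 16, 18, 20, 21, 23, 25, 31, 32, 33, 36, 37, 39, 40}.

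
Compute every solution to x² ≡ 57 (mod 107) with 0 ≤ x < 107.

Since 107 ≡ 3 (mod 4), a square root of 57 is 57^((107+1)/4) = 57^27 mod 107.
Repeated squaring: 57^2≡39, 57^4≡23, 57^8≡101, 57^16≡36 (mod 107).
57^27 = 57^(16+8+2+1) ≡ 48 (mod 107).
Check: 48² = 2304 ≡ 57 (mod 107). The two roots are 48 and 59.

48, 59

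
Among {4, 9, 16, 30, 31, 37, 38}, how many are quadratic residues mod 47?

4

(4/47) = +1 → QR.
(9/47) = +1 → QR.
(16/47) = +1 → QR.
(30/47) = -1 → non-residue.
(31/47) = -1 → non-residue.
(37/47) = +1 → QR.
(38/47) = -1 → non-residue.
Total quadratic residues among the 7: 4.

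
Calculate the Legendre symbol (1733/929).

First reduce: 1733 ≡ 804 (mod 929).
Pull out 2^2: since 929 ≡ 1 (mod 8), (2/929) = +1, so (2/929)^2 = +1.
Reciprocity: 201 ≡ 1 and 929 ≡ 1 (mod 4), so (201/929) = +(929/201).
Reduce top mod 201: now compute (125/201).
Reciprocity: 125 ≡ 1 and 201 ≡ 1 (mod 4), so (125/201) = +(201/125).
Reduce top mod 125: now compute (76/125).
Pull out 2^2: since 125 ≡ 5 (mod 8), (2/125) = -1, so (2/125)^2 = +1.
Reciprocity: 19 ≡ 3 and 125 ≡ 1 (mod 4), so (19/125) = +(125/19).
Reduce top mod 19: now compute (11/19).
Reciprocity: 11 ≡ 3 and 19 ≡ 3 (mod 4), so (11/19) = −(19/11).
Reduce top mod 11: now compute (8/11).
Pull out 2^3: since 11 ≡ 3 (mod 8), (2/11) = -1, so (2/11)^3 = -1.
Reached (1/11) = 1. Collecting the sign flips along the way, the symbol is +1.

1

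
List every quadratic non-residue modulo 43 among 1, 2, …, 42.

2, 3, 5, 7, 8, 12, 18, 19, 20, 22, 26, 27, 28, 29, 30, 32, 33, 34, 37, 39, 42

Square k = 1,…,21 (k and 43−k give the same square):
1²=1, 2²=4, 3²=9, 4²=16, 5²=25, 6²=36, 7²≡6, 8²≡21, 9²≡38, 10²≡14, 11²≡35, 12²≡15, 13²≡40, 14²≡24, 15²≡10, 16²≡41, 17²≡31, 18²≡23, 19²≡17, 20²≡13, 21²≡11 (mod 43).
The residues are {1, 4, 6, 9, 10, 11, 13, 14, 15, 16, 17, 21, 23, 24, 25, 31, 35, 36, 38, 40, 41}; the non-residues are the remaining 21 nonzero classes.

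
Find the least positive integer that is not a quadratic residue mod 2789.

2

(2/2789) = −1, so 2 is the smallest positive non-residue mod 2789.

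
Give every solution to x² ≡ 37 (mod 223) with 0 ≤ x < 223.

86, 137

Since 223 ≡ 3 (mod 4), a square root of 37 is 37^((223+1)/4) = 37^56 mod 223.
Repeated squaring: 37^2≡31, 37^4≡69, 37^8≡78, 37^16≡63, 37^32≡178 (mod 223).
37^56 = 37^(32+16+8) ≡ 86 (mod 223).
Check: 86² = 7396 ≡ 37 (mod 223). The two roots are 86 and 137.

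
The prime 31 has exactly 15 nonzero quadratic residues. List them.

1, 2, 4, 5, 7, 8, 9, 10, 14, 16, 18, 19, 20, 25, 28

Square k = 1,…,15 (k and 31−k give the same square):
1²=1, 2²=4, 3²=9, 4²=16, 5²=25, 6²≡5, 7²≡18, 8²≡2, 9²≡19, 10²≡7, 11²≡28, 12²≡20, 13²≡14, 14²≡10, 15²≡8 (mod 31).
So the quadratic residues mod 31 are {1, 2, 4, 5, 7, 8, 9, 10, 14, 16, 18, 19, 20, 25, 28}.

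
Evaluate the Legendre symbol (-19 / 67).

-1

First reduce: -19 ≡ 48 (mod 67).
Pull out 2^4: since 67 ≡ 3 (mod 8), (2/67) = -1, so (2/67)^4 = +1.
Reciprocity: 3 ≡ 3 and 67 ≡ 3 (mod 4), so (3/67) = −(67/3).
Reduce top mod 3: now compute (1/3).
Reached (1/3) = 1. Collecting the sign flips along the way, the symbol is -1.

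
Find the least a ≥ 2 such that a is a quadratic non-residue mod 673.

(2/673) = +1, so 2 is a residue.
(3/673) = +1, so 3 is a residue.
(4/673) = +1, so 4 is a residue.
(5/673) = −1, so 5 is the smallest positive non-residue mod 673.

5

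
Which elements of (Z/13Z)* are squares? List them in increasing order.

1 3 4 9 10 12

Square k = 1,…,6 (k and 13−k give the same square):
1²=1, 2²=4, 3²=9, 4²≡3, 5²≡12, 6²≡10 (mod 13).
So the quadratic residues mod 13 are {1, 3, 4, 9, 10, 12}.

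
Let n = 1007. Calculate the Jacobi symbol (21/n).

1

Reciprocity: 21 ≡ 1 and 1007 ≡ 3 (mod 4), so (21/1007) = +(1007/21).
Reduce top mod 21: now compute (20/21).
Pull out 2^2: since 21 ≡ 5 (mod 8), (2/21) = -1, so (2/21)^2 = +1.
Reciprocity: 5 ≡ 1 and 21 ≡ 1 (mod 4), so (5/21) = +(21/5).
Reduce top mod 5: now compute (1/5).
Reached (1/5) = 1. Collecting the sign flips along the way, the symbol is +1.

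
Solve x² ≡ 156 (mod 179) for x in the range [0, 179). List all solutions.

48, 131

Since 179 ≡ 3 (mod 4), a square root of 156 is 156^((179+1)/4) = 156^45 mod 179.
Repeated squaring: 156^2≡171, 156^4≡64, 156^8≡158, 156^16≡83, 156^32≡87 (mod 179).
156^45 = 156^(32+8+4+1) ≡ 48 (mod 179).
Check: 48² = 2304 ≡ 156 (mod 179). The two roots are 48 and 131.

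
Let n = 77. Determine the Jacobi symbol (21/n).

Reciprocity: 21 ≡ 1 and 77 ≡ 1 (mod 4), so (21/77) = +(77/21).
Reduce top mod 21: now compute (14/21).
Pull out 2: since 21 ≡ 5 (mod 8), (2/21) = -1.
Reciprocity: 7 ≡ 3 and 21 ≡ 1 (mod 4), so (7/21) = +(21/7).
Reduce top mod 7: now compute (0/7).
Top reduces to 0: gcd > 1, so the symbol is 0.

0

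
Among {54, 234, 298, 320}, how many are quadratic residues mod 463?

1

(54/463) = -1 → non-residue.
(234/463) = -1 → non-residue.
(298/463) = +1 → QR.
(320/463) = -1 → non-residue.
Total quadratic residues among the 4: 1.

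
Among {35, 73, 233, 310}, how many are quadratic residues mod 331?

(35/331) = -1 → non-residue.
(73/331) = -1 → non-residue.
(233/331) = +1 → QR.
(310/331) = -1 → non-residue.
Total quadratic residues among the 4: 1.

1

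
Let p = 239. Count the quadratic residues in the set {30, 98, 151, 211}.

3

(30/239) = +1 → QR.
(98/239) = +1 → QR.
(151/239) = -1 → non-residue.
(211/239) = +1 → QR.
Total quadratic residues among the 4: 3.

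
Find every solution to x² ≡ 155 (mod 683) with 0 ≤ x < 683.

39, 644

Since 683 ≡ 3 (mod 4), a square root of 155 is 155^((683+1)/4) = 155^171 mod 683.
Repeated squaring: 155^2≡120, 155^4≡57, 155^8≡517, 155^16≡236, 155^32≡373, 155^64≡480, 155^128≡229 (mod 683).
155^171 = 155^(128+32+8+2+1) ≡ 644 (mod 683).
Check: 644² = 414736 ≡ 155 (mod 683). The two roots are 39 and 644.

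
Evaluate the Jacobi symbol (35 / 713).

Reciprocity: 35 ≡ 3 and 713 ≡ 1 (mod 4), so (35/713) = +(713/35).
Reduce top mod 35: now compute (13/35).
Reciprocity: 13 ≡ 1 and 35 ≡ 3 (mod 4), so (13/35) = +(35/13).
Reduce top mod 13: now compute (9/13).
Reciprocity: 9 ≡ 1 and 13 ≡ 1 (mod 4), so (9/13) = +(13/9).
Reduce top mod 9: now compute (4/9).
Pull out 2^2: since 9 ≡ 1 (mod 8), (2/9) = +1, so (2/9)^2 = +1.
Reached (1/9) = 1. Collecting the sign flips along the way, the symbol is +1.

1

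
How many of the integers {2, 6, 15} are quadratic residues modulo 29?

1

(2/29) = -1 → non-residue.
(6/29) = +1 → QR.
(15/29) = -1 → non-residue.
Total quadratic residues among the 3: 1.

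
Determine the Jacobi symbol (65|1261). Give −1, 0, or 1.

Reciprocity: 65 ≡ 1 and 1261 ≡ 1 (mod 4), so (65/1261) = +(1261/65).
Reduce top mod 65: now compute (26/65).
Pull out 2: since 65 ≡ 1 (mod 8), (2/65) = +1.
Reciprocity: 13 ≡ 1 and 65 ≡ 1 (mod 4), so (13/65) = +(65/13).
Reduce top mod 13: now compute (0/13).
Top reduces to 0: gcd > 1, so the symbol is 0.

0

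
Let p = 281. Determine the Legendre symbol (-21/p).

First reduce: -21 ≡ 260 (mod 281).
Pull out 2^2: since 281 ≡ 1 (mod 8), (2/281) = +1, so (2/281)^2 = +1.
Reciprocity: 65 ≡ 1 and 281 ≡ 1 (mod 4), so (65/281) = +(281/65).
Reduce top mod 65: now compute (21/65).
Reciprocity: 21 ≡ 1 and 65 ≡ 1 (mod 4), so (21/65) = +(65/21).
Reduce top mod 21: now compute (2/21).
Pull out 2: since 21 ≡ 5 (mod 8), (2/21) = -1.
Reached (1/21) = 1. Collecting the sign flips along the way, the symbol is -1.

-1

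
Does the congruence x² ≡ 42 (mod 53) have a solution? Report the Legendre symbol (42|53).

Pull out 2: since 53 ≡ 5 (mod 8), (2/53) = -1.
Reciprocity: 21 ≡ 1 and 53 ≡ 1 (mod 4), so (21/53) = +(53/21).
Reduce top mod 21: now compute (11/21).
Reciprocity: 11 ≡ 3 and 21 ≡ 1 (mod 4), so (11/21) = +(21/11).
Reduce top mod 11: now compute (10/11).
Pull out 2: since 11 ≡ 3 (mod 8), (2/11) = -1.
Reciprocity: 5 ≡ 1 and 11 ≡ 3 (mod 4), so (5/11) = +(11/5).
Reduce top mod 5: now compute (1/5).
Reached (1/5) = 1. Collecting the sign flips along the way, the symbol is +1.

1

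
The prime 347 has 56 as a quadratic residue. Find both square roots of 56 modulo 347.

Since 347 ≡ 3 (mod 4), a square root of 56 is 56^((347+1)/4) = 56^87 mod 347.
Repeated squaring: 56^2≡13, 56^4≡169, 56^8≡107, 56^16≡345, 56^32≡4, 56^64≡16 (mod 347).
56^87 = 56^(64+16+4+2+1) ≡ 38 (mod 347).
Check: 38² = 1444 ≡ 56 (mod 347). The two roots are 38 and 309.

38, 309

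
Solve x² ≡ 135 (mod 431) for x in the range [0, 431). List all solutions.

Since 431 ≡ 3 (mod 4), a square root of 135 is 135^((431+1)/4) = 135^108 mod 431.
Repeated squaring: 135^2≡123, 135^4≡44, 135^8≡212, 135^16≡120, 135^32≡177, 135^64≡297 (mod 431).
135^108 = 135^(64+32+8+4) ≡ 278 (mod 431).
Check: 278² = 77284 ≡ 135 (mod 431). The two roots are 153 and 278.

153, 278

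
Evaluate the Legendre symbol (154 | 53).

-1

Euler's criterion: (154/53) ≡ 48^26 (mod 53).
48^2 ≡ 25 (mod 53)
48^4 ≡ 42 (mod 53)
48^8 ≡ 15 (mod 53)
48^16 ≡ 13 (mod 53)
48^26 = 48^(16+8+2) ≡ 52 (mod 53).
Result is 52 ≡ −1, so (154/53) = −1.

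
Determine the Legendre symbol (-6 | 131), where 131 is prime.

Euler's criterion: (-6/131) ≡ 125^65 (mod 131).
125^2 ≡ 36 (mod 131)
125^4 ≡ 117 (mod 131)
125^8 ≡ 65 (mod 131)
125^16 ≡ 33 (mod 131)
125^32 ≡ 41 (mod 131)
125^64 ≡ 109 (mod 131)
125^65 = 125^(64+1) ≡ 1 (mod 131).
Result is 1, so (-6/131) = 1.

1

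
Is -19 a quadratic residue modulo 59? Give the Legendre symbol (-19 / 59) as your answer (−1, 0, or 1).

-1

Euler's criterion: (-19/59) ≡ 40^29 (mod 59).
40^2 ≡ 7 (mod 59)
40^4 ≡ 49 (mod 59)
40^8 ≡ 41 (mod 59)
40^16 ≡ 29 (mod 59)
40^29 = 40^(16+8+4+1) ≡ 58 (mod 59).
Result is 58 ≡ −1, so (-19/59) = −1.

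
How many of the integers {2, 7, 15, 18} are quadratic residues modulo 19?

1

(2/19) = -1 → non-residue.
(7/19) = +1 → QR.
(15/19) = -1 → non-residue.
(18/19) = -1 → non-residue.
Total quadratic residues among the 4: 1.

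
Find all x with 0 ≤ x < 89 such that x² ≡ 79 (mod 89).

41, 48

89 ≡ 1 (mod 4), so we find a root by search.
Trying successive values, 41² = 1681 ≡ 79 (mod 89). The other root is 89 − 41 = 48.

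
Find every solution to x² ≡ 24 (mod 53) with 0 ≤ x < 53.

17, 36

53 ≡ 1 (mod 4), so we find a root by search.
Trying successive values, 17² = 289 ≡ 24 (mod 53). The other root is 53 − 17 = 36.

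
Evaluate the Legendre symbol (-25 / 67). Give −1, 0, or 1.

First reduce: -25 ≡ 42 (mod 67).
Pull out 2: since 67 ≡ 3 (mod 8), (2/67) = -1.
Reciprocity: 21 ≡ 1 and 67 ≡ 3 (mod 4), so (21/67) = +(67/21).
Reduce top mod 21: now compute (4/21).
Pull out 2^2: since 21 ≡ 5 (mod 8), (2/21) = -1, so (2/21)^2 = +1.
Reached (1/21) = 1. Collecting the sign flips along the way, the symbol is -1.

-1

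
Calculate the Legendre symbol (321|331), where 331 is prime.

1

Reciprocity: 321 ≡ 1 and 331 ≡ 3 (mod 4), so (321/331) = +(331/321).
Reduce top mod 321: now compute (10/321).
Pull out 2: since 321 ≡ 1 (mod 8), (2/321) = +1.
Reciprocity: 5 ≡ 1 and 321 ≡ 1 (mod 4), so (5/321) = +(321/5).
Reduce top mod 5: now compute (1/5).
Reached (1/5) = 1. Collecting the sign flips along the way, the symbol is +1.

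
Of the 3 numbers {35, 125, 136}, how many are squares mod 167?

(35/167) = -1 → non-residue.
(125/167) = -1 → non-residue.
(136/167) = -1 → non-residue.
Total quadratic residues among the 3: 0.

0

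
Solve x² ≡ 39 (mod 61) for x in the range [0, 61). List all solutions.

10, 51

61 ≡ 1 (mod 4), so we find a root by search.
Trying successive values, 10² = 100 ≡ 39 (mod 61). The other root is 61 − 10 = 51.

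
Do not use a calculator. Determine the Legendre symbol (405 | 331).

1

First reduce: 405 ≡ 74 (mod 331).
Pull out 2: since 331 ≡ 3 (mod 8), (2/331) = -1.
Reciprocity: 37 ≡ 1 and 331 ≡ 3 (mod 4), so (37/331) = +(331/37).
Reduce top mod 37: now compute (35/37).
Reciprocity: 35 ≡ 3 and 37 ≡ 1 (mod 4), so (35/37) = +(37/35).
Reduce top mod 35: now compute (2/35).
Pull out 2: since 35 ≡ 3 (mod 8), (2/35) = -1.
Reached (1/35) = 1. Collecting the sign flips along the way, the symbol is +1.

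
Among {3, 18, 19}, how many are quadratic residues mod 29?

0

(3/29) = -1 → non-residue.
(18/29) = -1 → non-residue.
(19/29) = -1 → non-residue.
Total quadratic residues among the 3: 0.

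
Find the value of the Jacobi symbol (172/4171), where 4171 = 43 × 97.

0

Pull out 2^2: since 4171 ≡ 3 (mod 8), (2/4171) = -1, so (2/4171)^2 = +1.
Reciprocity: 43 ≡ 3 and 4171 ≡ 3 (mod 4), so (43/4171) = −(4171/43).
Reduce top mod 43: now compute (0/43).
Top reduces to 0: gcd > 1, so the symbol is 0.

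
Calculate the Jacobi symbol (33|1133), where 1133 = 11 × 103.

0

Reciprocity: 33 ≡ 1 and 1133 ≡ 1 (mod 4), so (33/1133) = +(1133/33).
Reduce top mod 33: now compute (11/33).
Reciprocity: 11 ≡ 3 and 33 ≡ 1 (mod 4), so (11/33) = +(33/11).
Reduce top mod 11: now compute (0/11).
Top reduces to 0: gcd > 1, so the symbol is 0.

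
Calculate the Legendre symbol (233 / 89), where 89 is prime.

First reduce: 233 ≡ 55 (mod 89).
Reciprocity: 55 ≡ 3 and 89 ≡ 1 (mod 4), so (55/89) = +(89/55).
Reduce top mod 55: now compute (34/55).
Pull out 2: since 55 ≡ 7 (mod 8), (2/55) = +1.
Reciprocity: 17 ≡ 1 and 55 ≡ 3 (mod 4), so (17/55) = +(55/17).
Reduce top mod 17: now compute (4/17).
Pull out 2^2: since 17 ≡ 1 (mod 8), (2/17) = +1, so (2/17)^2 = +1.
Reached (1/17) = 1. Collecting the sign flips along the way, the symbol is +1.

1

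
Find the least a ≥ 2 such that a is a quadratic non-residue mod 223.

3

(2/223) = +1, so 2 is a residue.
(3/223) = −1, so 3 is the smallest positive non-residue mod 223.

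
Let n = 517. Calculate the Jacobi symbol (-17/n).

First reduce: -17 ≡ 500 (mod 517).
Pull out 2^2: since 517 ≡ 5 (mod 8), (2/517) = -1, so (2/517)^2 = +1.
Reciprocity: 125 ≡ 1 and 517 ≡ 1 (mod 4), so (125/517) = +(517/125).
Reduce top mod 125: now compute (17/125).
Reciprocity: 17 ≡ 1 and 125 ≡ 1 (mod 4), so (17/125) = +(125/17).
Reduce top mod 17: now compute (6/17).
Pull out 2: since 17 ≡ 1 (mod 8), (2/17) = +1.
Reciprocity: 3 ≡ 3 and 17 ≡ 1 (mod 4), so (3/17) = +(17/3).
Reduce top mod 3: now compute (2/3).
Pull out 2: since 3 ≡ 3 (mod 8), (2/3) = -1.
Reached (1/3) = 1. Collecting the sign flips along the way, the symbol is -1.

-1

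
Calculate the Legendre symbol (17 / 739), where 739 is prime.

Reciprocity: 17 ≡ 1 and 739 ≡ 3 (mod 4), so (17/739) = +(739/17).
Reduce top mod 17: now compute (8/17).
Pull out 2^3: since 17 ≡ 1 (mod 8), (2/17) = +1, so (2/17)^3 = +1.
Reached (1/17) = 1. Collecting the sign flips along the way, the symbol is +1.

1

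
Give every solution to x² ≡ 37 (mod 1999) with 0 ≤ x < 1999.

Since 1999 ≡ 3 (mod 4), a square root of 37 is 37^((1999+1)/4) = 37^500 mod 1999.
Repeated squaring: 37^2≡1369, 37^4≡1098, 37^8≡207, 37^16≡870, 37^32≡1278, 37^64≡101, 37^128≡206, 37^256≡457 (mod 1999).
37^500 = 37^(256+128+64+32+16+4) ≡ 155 (mod 1999).
Check: 155² = 24025 ≡ 37 (mod 1999). The two roots are 155 and 1844.

155, 1844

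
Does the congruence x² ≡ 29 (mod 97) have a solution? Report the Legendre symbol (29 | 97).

-1

Euler's criterion: (29/97) ≡ 29^48 (mod 97).
29^2 ≡ 65 (mod 97)
29^4 ≡ 54 (mod 97)
29^8 ≡ 6 (mod 97)
29^16 ≡ 36 (mod 97)
29^32 ≡ 35 (mod 97)
29^48 = 29^(32+16) ≡ 96 (mod 97).
Result is 96 ≡ −1, so (29/97) = −1.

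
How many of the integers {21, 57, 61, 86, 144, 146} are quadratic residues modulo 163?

5

(21/163) = +1 → QR.
(57/163) = +1 → QR.
(61/163) = +1 → QR.
(86/163) = -1 → non-residue.
(144/163) = +1 → QR.
(146/163) = +1 → QR.
Total quadratic residues among the 6: 5.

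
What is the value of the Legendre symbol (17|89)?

Euler's criterion: (17/89) ≡ 17^44 (mod 89).
17^2 ≡ 22 (mod 89)
17^4 ≡ 39 (mod 89)
17^8 ≡ 8 (mod 89)
17^16 ≡ 64 (mod 89)
17^32 ≡ 2 (mod 89)
17^44 = 17^(32+8+4) ≡ 1 (mod 89).
Result is 1, so (17/89) = 1.

1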